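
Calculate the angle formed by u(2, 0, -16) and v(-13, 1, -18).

u·v = 2·(-13) + 0·1 + (-16)·(-18) = -26 + 0 + 288 = 262
|u| = √(2² + 0² + (-16)²) = √260 ≈ 16.12
|v| = √((-13)² + 1² + (-18)²) = √494 ≈ 22.23
cos θ = (u·v)/(|u||v|) = 262/(16.12·22.23) ≈ 0.7311
θ = arccos(0.7311) ≈ 43.02°

43.02°


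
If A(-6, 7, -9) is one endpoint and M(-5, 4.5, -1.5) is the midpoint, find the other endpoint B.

B = 2M - A
  = (2·(-5) - (-6), 2·4.5 - 7, 2·(-1.5) - (-9))
  = (-10 + 6, 9 - 7, -3 + 9)
  = (-4, 2, 6)

(-4, 2, 6)


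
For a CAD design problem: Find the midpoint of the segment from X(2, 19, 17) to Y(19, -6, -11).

M = ((x₁+x₂)/2, (y₁+y₂)/2, (z₁+z₂)/2)
  = ((2 + 19)/2, (19 - 6)/2, (17 - 11)/2)
  = (21/2, 13/2, 6/2)
  = (10.5, 6.5, 3)

(10.5, 6.5, 3)


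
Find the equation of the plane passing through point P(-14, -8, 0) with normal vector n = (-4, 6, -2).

The plane through P with normal n = (a, b, c) satisfies n·(r - P) = 0,
i.e. ax + by + cz = a·x₀ + b·y₀ + c·z₀.
d = (-4)·(-14) + 6·(-8) + (-2)·0
  = 56 - 48 + 0
  = 8
Equation: -4x + 6y - 2z = 8

-4x + 6y - 2z = 8


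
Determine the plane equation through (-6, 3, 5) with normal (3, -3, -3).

The plane through P with normal n = (a, b, c) satisfies n·(r - P) = 0,
i.e. ax + by + cz = a·x₀ + b·y₀ + c·z₀.
d = 3·(-6) + (-3)·3 + (-3)·5
  = -18 - 9 - 15
  = -42
Equation: 3x - 3y - 3z = -42

3x - 3y - 3z = -42


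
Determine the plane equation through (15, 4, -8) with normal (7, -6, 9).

The plane through P with normal n = (a, b, c) satisfies n·(r - P) = 0,
i.e. ax + by + cz = a·x₀ + b·y₀ + c·z₀.
d = 7·15 + (-6)·4 + 9·(-8)
  = 105 - 24 - 72
  = 9
Equation: 7x - 6y + 9z = 9

7x - 6y + 9z = 9


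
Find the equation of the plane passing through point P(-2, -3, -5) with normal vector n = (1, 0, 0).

The plane through P with normal n = (a, b, c) satisfies n·(r - P) = 0,
i.e. ax + by + cz = a·x₀ + b·y₀ + c·z₀.
d = 1·(-2) + 0·(-3) + 0·(-5)
  = -2 + 0 + 0
  = -2
Equation: x = -2

x = -2


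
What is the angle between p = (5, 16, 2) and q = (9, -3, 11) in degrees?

p·q = 5·9 + 16·(-3) + 2·11 = 45 - 48 + 22 = 19
|p| = √(5² + 16² + 2²) = √285 ≈ 16.88
|q| = √(9² + (-3)² + 11²) = √211 ≈ 14.53
cos θ = (p·q)/(|p||q|) = 19/(16.88·14.53) ≈ 0.07748
θ = arccos(0.07748) ≈ 85.56°

85.56°


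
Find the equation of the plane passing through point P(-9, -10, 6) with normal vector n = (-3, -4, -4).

The plane through P with normal n = (a, b, c) satisfies n·(r - P) = 0,
i.e. ax + by + cz = a·x₀ + b·y₀ + c·z₀.
d = (-3)·(-9) + (-4)·(-10) + (-4)·6
  = 27 + 40 - 24
  = 43
Equation: -3x - 4y - 4z = 43

-3x - 4y - 4z = 43


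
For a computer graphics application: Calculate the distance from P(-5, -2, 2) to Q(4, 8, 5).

d = √[(x₂-x₁)² + (y₂-y₁)² + (z₂-z₁)²]
  = √[9² + 10² + 3²]
  = √[81 + 100 + 9]
  = √190
  ≈ 13.78

13.78


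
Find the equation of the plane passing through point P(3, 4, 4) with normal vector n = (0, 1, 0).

The plane through P with normal n = (a, b, c) satisfies n·(r - P) = 0,
i.e. ax + by + cz = a·x₀ + b·y₀ + c·z₀.
d = 0·3 + 1·4 + 0·4
  = 0 + 4 + 0
  = 4
Equation: y = 4

y = 4


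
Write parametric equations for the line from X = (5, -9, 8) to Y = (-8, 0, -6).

Direction vector d = Y - X = (-8 - 5, 0 + 9, -6 - 8) = (-13, 9, -14)
Parametric form r = X + t·d:
x = 5 - 13t, y = -9 + 9t, z = 8 - 14t

x = 5 - 13t, y = -9 + 9t, z = 8 - 14t


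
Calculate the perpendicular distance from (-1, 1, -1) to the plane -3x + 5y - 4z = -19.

distance = |a·x₀ + b·y₀ + c·z₀ - d| / √(a² + b² + c²)
  = |(-3)·(-1) + 5·1 + (-4)·(-1) - (-19)| / √((-3)² + 5² + (-4)²)
  = |3 + 5 + 4 + 19| / √(9 + 25 + 16)
  = |31| / √50
  = 31 / 7.071
  ≈ 4.384

4.384


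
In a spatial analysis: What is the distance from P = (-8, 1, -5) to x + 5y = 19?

distance = |a·x₀ + b·y₀ + c·z₀ - d| / √(a² + b² + c²)
  = |1·(-8) + 5·1 + 0·(-5) - 19| / √(1² + 5² + 0²)
  = |-8 + 5 + 0 - 19| / √(1 + 25 + 0)
  = |-22| / √26
  = 22 / 5.099
  ≈ 4.315

4.315


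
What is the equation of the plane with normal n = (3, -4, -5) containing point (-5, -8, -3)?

The plane through P with normal n = (a, b, c) satisfies n·(r - P) = 0,
i.e. ax + by + cz = a·x₀ + b·y₀ + c·z₀.
d = 3·(-5) + (-4)·(-8) + (-5)·(-3)
  = -15 + 32 + 15
  = 32
Equation: 3x - 4y - 5z = 32

3x - 4y - 5z = 32


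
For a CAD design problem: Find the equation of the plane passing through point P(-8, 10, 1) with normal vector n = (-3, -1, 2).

The plane through P with normal n = (a, b, c) satisfies n·(r - P) = 0,
i.e. ax + by + cz = a·x₀ + b·y₀ + c·z₀.
d = (-3)·(-8) + (-1)·10 + 2·1
  = 24 - 10 + 2
  = 16
Equation: -3x - y + 2z = 16

-3x - y + 2z = 16


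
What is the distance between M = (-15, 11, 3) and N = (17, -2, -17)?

d = √[(x₂-x₁)² + (y₂-y₁)² + (z₂-z₁)²]
  = √[32² + (-13)² + (-20)²]
  = √[1024 + 169 + 400]
  = √1593
  ≈ 39.91

39.91


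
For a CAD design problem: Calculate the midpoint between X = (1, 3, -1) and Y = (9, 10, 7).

M = ((x₁+x₂)/2, (y₁+y₂)/2, (z₁+z₂)/2)
  = ((1 + 9)/2, (3 + 10)/2, (-1 + 7)/2)
  = (10/2, 13/2, 6/2)
  = (5, 6.5, 3)

(5, 6.5, 3)


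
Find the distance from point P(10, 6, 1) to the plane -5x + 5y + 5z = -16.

distance = |a·x₀ + b·y₀ + c·z₀ - d| / √(a² + b² + c²)
  = |(-5)·10 + 5·6 + 5·1 - (-16)| / √((-5)² + 5² + 5²)
  = |-50 + 30 + 5 + 16| / √(25 + 25 + 25)
  = |1| / √75
  = 1 / 8.66
  ≈ 0.1155

0.1155


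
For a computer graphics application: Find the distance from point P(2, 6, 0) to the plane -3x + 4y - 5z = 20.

distance = |a·x₀ + b·y₀ + c·z₀ - d| / √(a² + b² + c²)
  = |(-3)·2 + 4·6 + (-5)·0 - 20| / √((-3)² + 4² + (-5)²)
  = |-6 + 24 + 0 - 20| / √(9 + 16 + 25)
  = |-2| / √50
  = 2 / 7.071
  ≈ 0.2828

0.2828


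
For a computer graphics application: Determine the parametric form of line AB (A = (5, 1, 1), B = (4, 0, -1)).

Direction vector d = B - A = (4 - 5, 0 - 1, -1 - 1) = (-1, -1, -2)
Parametric form r = A + t·d:
x = 5 - t, y = 1 - t, z = 1 - 2t

x = 5 - t, y = 1 - t, z = 1 - 2t


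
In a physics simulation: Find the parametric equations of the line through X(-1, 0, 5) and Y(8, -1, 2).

Direction vector d = Y - X = (8 + 1, -1 + 0, 2 - 5) = (9, -1, -3)
Parametric form r = X + t·d:
x = -1 + 9t, y = 0 - t, z = 5 - 3t

x = -1 + 9t, y = 0 - t, z = 5 - 3t


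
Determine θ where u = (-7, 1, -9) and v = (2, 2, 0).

u·v = (-7)·2 + 1·2 + (-9)·0 = -14 + 2 + 0 = -12
|u| = √((-7)² + 1² + (-9)²) = √131 ≈ 11.45
|v| = √(2² + 2² + 0²) = √8 ≈ 2.828
cos θ = (u·v)/(|u||v|) = -12/(11.45·2.828) ≈ -0.3707
θ = arccos(-0.3707) ≈ 111.8°

111.8°


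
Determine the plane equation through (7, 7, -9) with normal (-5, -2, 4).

The plane through P with normal n = (a, b, c) satisfies n·(r - P) = 0,
i.e. ax + by + cz = a·x₀ + b·y₀ + c·z₀.
d = (-5)·7 + (-2)·7 + 4·(-9)
  = -35 - 14 - 36
  = -85
Equation: -5x - 2y + 4z = -85

-5x - 2y + 4z = -85


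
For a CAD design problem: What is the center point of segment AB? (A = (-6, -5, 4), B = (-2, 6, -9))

M = ((x₁+x₂)/2, (y₁+y₂)/2, (z₁+z₂)/2)
  = ((-6 - 2)/2, (-5 + 6)/2, (4 - 9)/2)
  = (-8/2, 1/2, -5/2)
  = (-4, 0.5, -2.5)

(-4, 0.5, -2.5)


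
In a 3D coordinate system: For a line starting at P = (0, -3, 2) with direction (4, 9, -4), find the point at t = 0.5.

P(t) = P + t·d
  = (0 + 4·0.5, -3 + 9·0.5, 2 + (-4)·0.5)
  = (0 + 2, -3 + 4.5, 2 - 2)
  = (2, 1.5, 0)

(2, 1.5, 0)


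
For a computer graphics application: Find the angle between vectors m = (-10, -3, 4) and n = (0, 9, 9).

m·n = (-10)·0 + (-3)·9 + 4·9 = 0 - 27 + 36 = 9
|m| = √((-10)² + (-3)² + 4²) = √125 ≈ 11.18
|n| = √(0² + 9² + 9²) = √162 ≈ 12.73
cos θ = (m·n)/(|m||n|) = 9/(11.18·12.73) ≈ 0.06325
θ = arccos(0.06325) ≈ 86.37°

86.37°


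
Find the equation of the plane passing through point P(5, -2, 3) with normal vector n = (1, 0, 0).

The plane through P with normal n = (a, b, c) satisfies n·(r - P) = 0,
i.e. ax + by + cz = a·x₀ + b·y₀ + c·z₀.
d = 1·5 + 0·(-2) + 0·3
  = 5 + 0 + 0
  = 5
Equation: x = 5

x = 5


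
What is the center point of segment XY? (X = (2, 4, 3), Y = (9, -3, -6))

M = ((x₁+x₂)/2, (y₁+y₂)/2, (z₁+z₂)/2)
  = ((2 + 9)/2, (4 - 3)/2, (3 - 6)/2)
  = (11/2, 1/2, -3/2)
  = (5.5, 0.5, -1.5)

(5.5, 0.5, -1.5)


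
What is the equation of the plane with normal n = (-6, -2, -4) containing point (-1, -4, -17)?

The plane through P with normal n = (a, b, c) satisfies n·(r - P) = 0,
i.e. ax + by + cz = a·x₀ + b·y₀ + c·z₀.
d = (-6)·(-1) + (-2)·(-4) + (-4)·(-17)
  = 6 + 8 + 68
  = 82
Equation: -6x - 2y - 4z = 82

-6x - 2y - 4z = 82


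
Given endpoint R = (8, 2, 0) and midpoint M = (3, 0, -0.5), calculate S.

S = 2M - R
  = (2·3 - 8, 2·0 - 2, 2·(-0.5) - 0)
  = (6 - 8, 0 - 2, -1 + 0)
  = (-2, -2, -1)

(-2, -2, -1)


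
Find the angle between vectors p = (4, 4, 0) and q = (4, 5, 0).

p·q = 4·4 + 4·5 + 0·0 = 16 + 20 + 0 = 36
|p| = √(4² + 4² + 0²) = √32 ≈ 5.657
|q| = √(4² + 5² + 0²) = √41 ≈ 6.403
cos θ = (p·q)/(|p||q|) = 36/(5.657·6.403) ≈ 0.9939
θ = arccos(0.9939) ≈ 6.34°

6.34°


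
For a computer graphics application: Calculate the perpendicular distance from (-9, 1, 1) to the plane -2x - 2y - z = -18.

distance = |a·x₀ + b·y₀ + c·z₀ - d| / √(a² + b² + c²)
  = |(-2)·(-9) + (-2)·1 + (-1)·1 - (-18)| / √((-2)² + (-2)² + (-1)²)
  = |18 - 2 - 1 + 18| / √(4 + 4 + 1)
  = |33| / √9
  = 33 / 3
  ≈ 11

11


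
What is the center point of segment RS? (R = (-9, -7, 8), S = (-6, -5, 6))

M = ((x₁+x₂)/2, (y₁+y₂)/2, (z₁+z₂)/2)
  = ((-9 - 6)/2, (-7 - 5)/2, (8 + 6)/2)
  = (-15/2, -12/2, 14/2)
  = (-7.5, -6, 7)

(-7.5, -6, 7)


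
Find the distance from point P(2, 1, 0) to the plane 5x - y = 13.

distance = |a·x₀ + b·y₀ + c·z₀ - d| / √(a² + b² + c²)
  = |5·2 + (-1)·1 + 0·0 - 13| / √(5² + (-1)² + 0²)
  = |10 - 1 + 0 - 13| / √(25 + 1 + 0)
  = |-4| / √26
  = 4 / 5.099
  ≈ 0.7845

0.7845


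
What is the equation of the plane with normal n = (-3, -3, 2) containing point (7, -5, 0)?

The plane through P with normal n = (a, b, c) satisfies n·(r - P) = 0,
i.e. ax + by + cz = a·x₀ + b·y₀ + c·z₀.
d = (-3)·7 + (-3)·(-5) + 2·0
  = -21 + 15 + 0
  = -6
Equation: -3x - 3y + 2z = -6

-3x - 3y + 2z = -6


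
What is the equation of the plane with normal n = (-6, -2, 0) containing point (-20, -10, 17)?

The plane through P with normal n = (a, b, c) satisfies n·(r - P) = 0,
i.e. ax + by + cz = a·x₀ + b·y₀ + c·z₀.
d = (-6)·(-20) + (-2)·(-10) + 0·17
  = 120 + 20 + 0
  = 140
Equation: -6x - 2y = 140

-6x - 2y = 140


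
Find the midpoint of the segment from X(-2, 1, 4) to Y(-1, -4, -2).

M = ((x₁+x₂)/2, (y₁+y₂)/2, (z₁+z₂)/2)
  = ((-2 - 1)/2, (1 - 4)/2, (4 - 2)/2)
  = (-3/2, -3/2, 2/2)
  = (-1.5, -1.5, 1)

(-1.5, -1.5, 1)


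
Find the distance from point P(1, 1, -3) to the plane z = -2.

distance = |a·x₀ + b·y₀ + c·z₀ - d| / √(a² + b² + c²)
  = |0·1 + 0·1 + 1·(-3) - (-2)| / √(0² + 0² + 1²)
  = |0 + 0 - 3 + 2| / √(0 + 0 + 1)
  = |-1| / √1
  = 1 / 1
  ≈ 1

1


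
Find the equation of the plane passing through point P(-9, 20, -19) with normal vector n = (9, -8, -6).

The plane through P with normal n = (a, b, c) satisfies n·(r - P) = 0,
i.e. ax + by + cz = a·x₀ + b·y₀ + c·z₀.
d = 9·(-9) + (-8)·20 + (-6)·(-19)
  = -81 - 160 + 114
  = -127
Equation: 9x - 8y - 6z = -127

9x - 8y - 6z = -127


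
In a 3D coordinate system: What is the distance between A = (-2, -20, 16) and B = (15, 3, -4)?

d = √[(x₂-x₁)² + (y₂-y₁)² + (z₂-z₁)²]
  = √[17² + 23² + (-20)²]
  = √[289 + 529 + 400]
  = √1218
  ≈ 34.9

34.9


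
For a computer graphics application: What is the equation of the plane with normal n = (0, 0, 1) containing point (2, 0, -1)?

The plane through P with normal n = (a, b, c) satisfies n·(r - P) = 0,
i.e. ax + by + cz = a·x₀ + b·y₀ + c·z₀.
d = 0·2 + 0·0 + 1·(-1)
  = 0 + 0 - 1
  = -1
Equation: z = -1

z = -1


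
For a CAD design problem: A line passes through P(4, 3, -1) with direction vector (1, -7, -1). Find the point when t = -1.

P(t) = P + t·d
  = (4 + 1·(-1), 3 + (-7)·(-1), -1 + (-1)·(-1))
  = (4 - 1, 3 + 7, -1 + 1)
  = (3, 10, 0)

(3, 10, 0)


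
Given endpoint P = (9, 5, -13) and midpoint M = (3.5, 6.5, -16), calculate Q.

Q = 2M - P
  = (2·3.5 - 9, 2·6.5 - 5, 2·(-16) - (-13))
  = (7 - 9, 13 - 5, -32 + 13)
  = (-2, 8, -19)

(-2, 8, -19)


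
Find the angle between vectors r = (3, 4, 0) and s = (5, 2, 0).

r·s = 3·5 + 4·2 + 0·0 = 15 + 8 + 0 = 23
|r| = √(3² + 4² + 0²) = √25 ≈ 5
|s| = √(5² + 2² + 0²) = √29 ≈ 5.385
cos θ = (r·s)/(|r||s|) = 23/(5·5.385) ≈ 0.8542
θ = arccos(0.8542) ≈ 31.33°

31.33°


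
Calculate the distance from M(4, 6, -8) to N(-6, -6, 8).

d = √[(x₂-x₁)² + (y₂-y₁)² + (z₂-z₁)²]
  = √[(-10)² + (-12)² + 16²]
  = √[100 + 144 + 256]
  = √500
  ≈ 22.36

22.36


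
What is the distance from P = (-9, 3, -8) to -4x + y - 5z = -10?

distance = |a·x₀ + b·y₀ + c·z₀ - d| / √(a² + b² + c²)
  = |(-4)·(-9) + 1·3 + (-5)·(-8) - (-10)| / √((-4)² + 1² + (-5)²)
  = |36 + 3 + 40 + 10| / √(16 + 1 + 25)
  = |89| / √42
  = 89 / 6.481
  ≈ 13.73

13.73


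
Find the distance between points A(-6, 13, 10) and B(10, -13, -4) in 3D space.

d = √[(x₂-x₁)² + (y₂-y₁)² + (z₂-z₁)²]
  = √[16² + (-26)² + (-14)²]
  = √[256 + 676 + 196]
  = √1128
  ≈ 33.59

33.59


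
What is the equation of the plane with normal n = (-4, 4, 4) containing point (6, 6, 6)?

The plane through P with normal n = (a, b, c) satisfies n·(r - P) = 0,
i.e. ax + by + cz = a·x₀ + b·y₀ + c·z₀.
d = (-4)·6 + 4·6 + 4·6
  = -24 + 24 + 24
  = 24
Equation: -4x + 4y + 4z = 24

-4x + 4y + 4z = 24


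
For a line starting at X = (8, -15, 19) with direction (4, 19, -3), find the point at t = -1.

P(t) = X + t·d
  = (8 + 4·(-1), -15 + 19·(-1), 19 + (-3)·(-1))
  = (8 - 4, -15 - 19, 19 + 3)
  = (4, -34, 22)

(4, -34, 22)


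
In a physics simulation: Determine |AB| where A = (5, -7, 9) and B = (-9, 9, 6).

d = √[(x₂-x₁)² + (y₂-y₁)² + (z₂-z₁)²]
  = √[(-14)² + 16² + (-3)²]
  = √[196 + 256 + 9]
  = √461
  ≈ 21.47

21.47


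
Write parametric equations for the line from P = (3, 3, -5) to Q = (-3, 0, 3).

Direction vector d = Q - P = (-3 - 3, 0 - 3, 3 + 5) = (-6, -3, 8)
Parametric form r = P + t·d:
x = 3 - 6t, y = 3 - 3t, z = -5 + 8t

x = 3 - 6t, y = 3 - 3t, z = -5 + 8t


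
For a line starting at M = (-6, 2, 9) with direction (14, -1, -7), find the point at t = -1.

P(t) = M + t·d
  = (-6 + 14·(-1), 2 + (-1)·(-1), 9 + (-7)·(-1))
  = (-6 - 14, 2 + 1, 9 + 7)
  = (-20, 3, 16)

(-20, 3, 16)


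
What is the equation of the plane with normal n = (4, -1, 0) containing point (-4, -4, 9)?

The plane through P with normal n = (a, b, c) satisfies n·(r - P) = 0,
i.e. ax + by + cz = a·x₀ + b·y₀ + c·z₀.
d = 4·(-4) + (-1)·(-4) + 0·9
  = -16 + 4 + 0
  = -12
Equation: 4x - y = -12

4x - y = -12


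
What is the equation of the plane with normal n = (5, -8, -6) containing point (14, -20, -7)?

The plane through P with normal n = (a, b, c) satisfies n·(r - P) = 0,
i.e. ax + by + cz = a·x₀ + b·y₀ + c·z₀.
d = 5·14 + (-8)·(-20) + (-6)·(-7)
  = 70 + 160 + 42
  = 272
Equation: 5x - 8y - 6z = 272

5x - 8y - 6z = 272


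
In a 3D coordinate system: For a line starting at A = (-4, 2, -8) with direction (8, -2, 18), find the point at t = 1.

P(t) = A + t·d
  = (-4 + 8·1, 2 + (-2)·1, -8 + 18·1)
  = (-4 + 8, 2 - 2, -8 + 18)
  = (4, 0, 10)

(4, 0, 10)


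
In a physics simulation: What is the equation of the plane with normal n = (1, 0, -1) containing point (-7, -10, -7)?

The plane through P with normal n = (a, b, c) satisfies n·(r - P) = 0,
i.e. ax + by + cz = a·x₀ + b·y₀ + c·z₀.
d = 1·(-7) + 0·(-10) + (-1)·(-7)
  = -7 + 0 + 7
  = 0
Equation: x - z = 0

x - z = 0


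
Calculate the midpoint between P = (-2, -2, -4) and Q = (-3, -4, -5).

M = ((x₁+x₂)/2, (y₁+y₂)/2, (z₁+z₂)/2)
  = ((-2 - 3)/2, (-2 - 4)/2, (-4 - 5)/2)
  = (-5/2, -6/2, -9/2)
  = (-2.5, -3, -4.5)

(-2.5, -3, -4.5)


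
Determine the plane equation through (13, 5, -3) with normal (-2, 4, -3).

The plane through P with normal n = (a, b, c) satisfies n·(r - P) = 0,
i.e. ax + by + cz = a·x₀ + b·y₀ + c·z₀.
d = (-2)·13 + 4·5 + (-3)·(-3)
  = -26 + 20 + 9
  = 3
Equation: -2x + 4y - 3z = 3

-2x + 4y - 3z = 3


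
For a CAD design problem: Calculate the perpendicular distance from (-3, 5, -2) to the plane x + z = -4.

distance = |a·x₀ + b·y₀ + c·z₀ - d| / √(a² + b² + c²)
  = |1·(-3) + 0·5 + 1·(-2) - (-4)| / √(1² + 0² + 1²)
  = |-3 + 0 - 2 + 4| / √(1 + 0 + 1)
  = |-1| / √2
  = 1 / 1.414
  ≈ 0.7071

0.7071


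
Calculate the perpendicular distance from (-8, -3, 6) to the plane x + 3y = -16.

distance = |a·x₀ + b·y₀ + c·z₀ - d| / √(a² + b² + c²)
  = |1·(-8) + 3·(-3) + 0·6 - (-16)| / √(1² + 3² + 0²)
  = |-8 - 9 + 0 + 16| / √(1 + 9 + 0)
  = |-1| / √10
  = 1 / 3.162
  ≈ 0.3162

0.3162


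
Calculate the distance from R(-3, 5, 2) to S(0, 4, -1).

d = √[(x₂-x₁)² + (y₂-y₁)² + (z₂-z₁)²]
  = √[3² + (-1)² + (-3)²]
  = √[9 + 1 + 9]
  = √19
  ≈ 4.359

4.359


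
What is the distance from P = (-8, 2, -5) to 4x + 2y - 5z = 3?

distance = |a·x₀ + b·y₀ + c·z₀ - d| / √(a² + b² + c²)
  = |4·(-8) + 2·2 + (-5)·(-5) - 3| / √(4² + 2² + (-5)²)
  = |-32 + 4 + 25 - 3| / √(16 + 4 + 25)
  = |-6| / √45
  = 6 / 6.708
  ≈ 0.8944

0.8944


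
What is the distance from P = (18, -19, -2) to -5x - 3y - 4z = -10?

distance = |a·x₀ + b·y₀ + c·z₀ - d| / √(a² + b² + c²)
  = |(-5)·18 + (-3)·(-19) + (-4)·(-2) - (-10)| / √((-5)² + (-3)² + (-4)²)
  = |-90 + 57 + 8 + 10| / √(25 + 9 + 16)
  = |-15| / √50
  = 15 / 7.071
  ≈ 2.121

2.121


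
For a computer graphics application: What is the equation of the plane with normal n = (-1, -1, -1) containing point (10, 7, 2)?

The plane through P with normal n = (a, b, c) satisfies n·(r - P) = 0,
i.e. ax + by + cz = a·x₀ + b·y₀ + c·z₀.
d = (-1)·10 + (-1)·7 + (-1)·2
  = -10 - 7 - 2
  = -19
Equation: -x - y - z = -19

-x - y - z = -19


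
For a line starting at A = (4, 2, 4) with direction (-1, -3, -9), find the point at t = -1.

P(t) = A + t·d
  = (4 + (-1)·(-1), 2 + (-3)·(-1), 4 + (-9)·(-1))
  = (4 + 1, 2 + 3, 4 + 9)
  = (5, 5, 13)

(5, 5, 13)


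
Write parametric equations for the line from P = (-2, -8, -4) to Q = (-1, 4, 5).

Direction vector d = Q - P = (-1 + 2, 4 + 8, 5 + 4) = (1, 12, 9)
Parametric form r = P + t·d:
x = -2 + t, y = -8 + 12t, z = -4 + 9t

x = -2 + t, y = -8 + 12t, z = -4 + 9t


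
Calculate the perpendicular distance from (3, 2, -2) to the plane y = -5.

distance = |a·x₀ + b·y₀ + c·z₀ - d| / √(a² + b² + c²)
  = |0·3 + 1·2 + 0·(-2) - (-5)| / √(0² + 1² + 0²)
  = |0 + 2 + 0 + 5| / √(0 + 1 + 0)
  = |7| / √1
  = 7 / 1
  ≈ 7

7


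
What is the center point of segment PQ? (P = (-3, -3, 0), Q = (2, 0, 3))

M = ((x₁+x₂)/2, (y₁+y₂)/2, (z₁+z₂)/2)
  = ((-3 + 2)/2, (-3 + 0)/2, (0 + 3)/2)
  = (-1/2, -3/2, 3/2)
  = (-0.5, -1.5, 1.5)

(-0.5, -1.5, 1.5)


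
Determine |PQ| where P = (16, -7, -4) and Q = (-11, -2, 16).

d = √[(x₂-x₁)² + (y₂-y₁)² + (z₂-z₁)²]
  = √[(-27)² + 5² + 20²]
  = √[729 + 25 + 400]
  = √1154
  ≈ 33.97

33.97


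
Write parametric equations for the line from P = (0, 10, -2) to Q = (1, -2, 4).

Direction vector d = Q - P = (1 + 0, -2 - 10, 4 + 2) = (1, -12, 6)
Parametric form r = P + t·d:
x = 0 + t, y = 10 - 12t, z = -2 + 6t

x = 0 + t, y = 10 - 12t, z = -2 + 6t


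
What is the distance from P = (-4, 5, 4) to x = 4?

distance = |a·x₀ + b·y₀ + c·z₀ - d| / √(a² + b² + c²)
  = |1·(-4) + 0·5 + 0·4 - 4| / √(1² + 0² + 0²)
  = |-4 + 0 + 0 - 4| / √(1 + 0 + 0)
  = |-8| / √1
  = 8 / 1
  ≈ 8

8


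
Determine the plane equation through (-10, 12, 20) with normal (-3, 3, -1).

The plane through P with normal n = (a, b, c) satisfies n·(r - P) = 0,
i.e. ax + by + cz = a·x₀ + b·y₀ + c·z₀.
d = (-3)·(-10) + 3·12 + (-1)·20
  = 30 + 36 - 20
  = 46
Equation: -3x + 3y - z = 46

-3x + 3y - z = 46


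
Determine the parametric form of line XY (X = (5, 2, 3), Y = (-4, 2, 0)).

Direction vector d = Y - X = (-4 - 5, 2 - 2, 0 - 3) = (-9, 0, -3)
Parametric form r = X + t·d:
x = 5 - 9t, y = 2, z = 3 - 3t

x = 5 - 9t, y = 2, z = 3 - 3t


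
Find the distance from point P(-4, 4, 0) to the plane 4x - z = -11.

distance = |a·x₀ + b·y₀ + c·z₀ - d| / √(a² + b² + c²)
  = |4·(-4) + 0·4 + (-1)·0 - (-11)| / √(4² + 0² + (-1)²)
  = |-16 + 0 + 0 + 11| / √(16 + 0 + 1)
  = |-5| / √17
  = 5 / 4.123
  ≈ 1.213

1.213


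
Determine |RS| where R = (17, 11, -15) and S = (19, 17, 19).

d = √[(x₂-x₁)² + (y₂-y₁)² + (z₂-z₁)²]
  = √[2² + 6² + 34²]
  = √[4 + 36 + 1156]
  = √1196
  ≈ 34.58

34.58


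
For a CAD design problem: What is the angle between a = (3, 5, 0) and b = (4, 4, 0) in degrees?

a·b = 3·4 + 5·4 + 0·0 = 12 + 20 + 0 = 32
|a| = √(3² + 5² + 0²) = √34 ≈ 5.831
|b| = √(4² + 4² + 0²) = √32 ≈ 5.657
cos θ = (a·b)/(|a||b|) = 32/(5.831·5.657) ≈ 0.9701
θ = arccos(0.9701) ≈ 14.04°

14.04°


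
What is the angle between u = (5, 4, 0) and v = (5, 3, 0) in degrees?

u·v = 5·5 + 4·3 + 0·0 = 25 + 12 + 0 = 37
|u| = √(5² + 4² + 0²) = √41 ≈ 6.403
|v| = √(5² + 3² + 0²) = √34 ≈ 5.831
cos θ = (u·v)/(|u||v|) = 37/(6.403·5.831) ≈ 0.991
θ = arccos(0.991) ≈ 7.696°

7.696°


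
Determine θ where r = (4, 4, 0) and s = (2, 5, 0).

r·s = 4·2 + 4·5 + 0·0 = 8 + 20 + 0 = 28
|r| = √(4² + 4² + 0²) = √32 ≈ 5.657
|s| = √(2² + 5² + 0²) = √29 ≈ 5.385
cos θ = (r·s)/(|r||s|) = 28/(5.657·5.385) ≈ 0.9191
θ = arccos(0.9191) ≈ 23.2°

23.2°


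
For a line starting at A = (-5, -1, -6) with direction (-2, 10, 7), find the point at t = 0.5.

P(t) = A + t·d
  = (-5 + (-2)·0.5, -1 + 10·0.5, -6 + 7·0.5)
  = (-5 - 1, -1 + 5, -6 + 3.5)
  = (-6, 4, -2.5)

(-6, 4, -2.5)


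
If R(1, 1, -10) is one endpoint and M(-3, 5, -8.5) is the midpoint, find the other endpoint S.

S = 2M - R
  = (2·(-3) - 1, 2·5 - 1, 2·(-8.5) - (-10))
  = (-6 - 1, 10 - 1, -17 + 10)
  = (-7, 9, -7)

(-7, 9, -7)


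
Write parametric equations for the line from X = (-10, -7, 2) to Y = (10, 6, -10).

Direction vector d = Y - X = (10 + 10, 6 + 7, -10 - 2) = (20, 13, -12)
Parametric form r = X + t·d:
x = -10 + 20t, y = -7 + 13t, z = 2 - 12t

x = -10 + 20t, y = -7 + 13t, z = 2 - 12t


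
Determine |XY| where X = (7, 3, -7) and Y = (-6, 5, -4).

d = √[(x₂-x₁)² + (y₂-y₁)² + (z₂-z₁)²]
  = √[(-13)² + 2² + 3²]
  = √[169 + 4 + 9]
  = √182
  ≈ 13.49

13.49


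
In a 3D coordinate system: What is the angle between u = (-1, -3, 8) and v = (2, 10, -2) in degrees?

u·v = (-1)·2 + (-3)·10 + 8·(-2) = -2 - 30 - 16 = -48
|u| = √((-1)² + (-3)² + 8²) = √74 ≈ 8.602
|v| = √(2² + 10² + (-2)²) = √108 ≈ 10.39
cos θ = (u·v)/(|u||v|) = -48/(8.602·10.39) ≈ -0.5369
θ = arccos(-0.5369) ≈ 122.5°

122.5°


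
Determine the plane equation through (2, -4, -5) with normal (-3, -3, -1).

The plane through P with normal n = (a, b, c) satisfies n·(r - P) = 0,
i.e. ax + by + cz = a·x₀ + b·y₀ + c·z₀.
d = (-3)·2 + (-3)·(-4) + (-1)·(-5)
  = -6 + 12 + 5
  = 11
Equation: -3x - 3y - z = 11

-3x - 3y - z = 11


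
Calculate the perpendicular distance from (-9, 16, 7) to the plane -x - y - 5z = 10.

distance = |a·x₀ + b·y₀ + c·z₀ - d| / √(a² + b² + c²)
  = |(-1)·(-9) + (-1)·16 + (-5)·7 - 10| / √((-1)² + (-1)² + (-5)²)
  = |9 - 16 - 35 - 10| / √(1 + 1 + 25)
  = |-52| / √27
  = 52 / 5.196
  ≈ 10.01

10.01


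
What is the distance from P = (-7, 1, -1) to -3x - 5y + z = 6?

distance = |a·x₀ + b·y₀ + c·z₀ - d| / √(a² + b² + c²)
  = |(-3)·(-7) + (-5)·1 + 1·(-1) - 6| / √((-3)² + (-5)² + 1²)
  = |21 - 5 - 1 - 6| / √(9 + 25 + 1)
  = |9| / √35
  = 9 / 5.916
  ≈ 1.521

1.521


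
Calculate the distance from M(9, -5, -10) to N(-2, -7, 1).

d = √[(x₂-x₁)² + (y₂-y₁)² + (z₂-z₁)²]
  = √[(-11)² + (-2)² + 11²]
  = √[121 + 4 + 121]
  = √246
  ≈ 15.68

15.68


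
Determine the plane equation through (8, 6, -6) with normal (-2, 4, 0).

The plane through P with normal n = (a, b, c) satisfies n·(r - P) = 0,
i.e. ax + by + cz = a·x₀ + b·y₀ + c·z₀.
d = (-2)·8 + 4·6 + 0·(-6)
  = -16 + 24 + 0
  = 8
Equation: -2x + 4y = 8

-2x + 4y = 8


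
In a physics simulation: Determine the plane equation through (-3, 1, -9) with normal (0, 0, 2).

The plane through P with normal n = (a, b, c) satisfies n·(r - P) = 0,
i.e. ax + by + cz = a·x₀ + b·y₀ + c·z₀.
d = 0·(-3) + 0·1 + 2·(-9)
  = 0 + 0 - 18
  = -18
Equation: 2z = -18

2z = -18


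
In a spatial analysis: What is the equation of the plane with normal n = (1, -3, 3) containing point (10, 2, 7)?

The plane through P with normal n = (a, b, c) satisfies n·(r - P) = 0,
i.e. ax + by + cz = a·x₀ + b·y₀ + c·z₀.
d = 1·10 + (-3)·2 + 3·7
  = 10 - 6 + 21
  = 25
Equation: x - 3y + 3z = 25

x - 3y + 3z = 25


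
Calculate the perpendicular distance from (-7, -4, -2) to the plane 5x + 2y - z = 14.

distance = |a·x₀ + b·y₀ + c·z₀ - d| / √(a² + b² + c²)
  = |5·(-7) + 2·(-4) + (-1)·(-2) - 14| / √(5² + 2² + (-1)²)
  = |-35 - 8 + 2 - 14| / √(25 + 4 + 1)
  = |-55| / √30
  = 55 / 5.477
  ≈ 10.04

10.04


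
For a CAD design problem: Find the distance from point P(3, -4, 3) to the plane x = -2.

distance = |a·x₀ + b·y₀ + c·z₀ - d| / √(a² + b² + c²)
  = |1·3 + 0·(-4) + 0·3 - (-2)| / √(1² + 0² + 0²)
  = |3 + 0 + 0 + 2| / √(1 + 0 + 0)
  = |5| / √1
  = 5 / 1
  ≈ 5

5


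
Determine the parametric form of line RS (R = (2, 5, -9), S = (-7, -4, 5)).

Direction vector d = S - R = (-7 - 2, -4 - 5, 5 + 9) = (-9, -9, 14)
Parametric form r = R + t·d:
x = 2 - 9t, y = 5 - 9t, z = -9 + 14t

x = 2 - 9t, y = 5 - 9t, z = -9 + 14t


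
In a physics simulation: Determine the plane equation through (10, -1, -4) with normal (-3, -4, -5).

The plane through P with normal n = (a, b, c) satisfies n·(r - P) = 0,
i.e. ax + by + cz = a·x₀ + b·y₀ + c·z₀.
d = (-3)·10 + (-4)·(-1) + (-5)·(-4)
  = -30 + 4 + 20
  = -6
Equation: -3x - 4y - 5z = -6

-3x - 4y - 5z = -6


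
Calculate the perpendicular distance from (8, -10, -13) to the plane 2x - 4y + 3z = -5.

distance = |a·x₀ + b·y₀ + c·z₀ - d| / √(a² + b² + c²)
  = |2·8 + (-4)·(-10) + 3·(-13) - (-5)| / √(2² + (-4)² + 3²)
  = |16 + 40 - 39 + 5| / √(4 + 16 + 9)
  = |22| / √29
  = 22 / 5.385
  ≈ 4.085

4.085


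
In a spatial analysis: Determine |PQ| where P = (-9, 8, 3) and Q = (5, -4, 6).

d = √[(x₂-x₁)² + (y₂-y₁)² + (z₂-z₁)²]
  = √[14² + (-12)² + 3²]
  = √[196 + 144 + 9]
  = √349
  ≈ 18.68

18.68


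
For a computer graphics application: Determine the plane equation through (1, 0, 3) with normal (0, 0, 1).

The plane through P with normal n = (a, b, c) satisfies n·(r - P) = 0,
i.e. ax + by + cz = a·x₀ + b·y₀ + c·z₀.
d = 0·1 + 0·0 + 1·3
  = 0 + 0 + 3
  = 3
Equation: z = 3

z = 3


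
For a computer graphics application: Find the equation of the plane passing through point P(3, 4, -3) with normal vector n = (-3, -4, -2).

The plane through P with normal n = (a, b, c) satisfies n·(r - P) = 0,
i.e. ax + by + cz = a·x₀ + b·y₀ + c·z₀.
d = (-3)·3 + (-4)·4 + (-2)·(-3)
  = -9 - 16 + 6
  = -19
Equation: -3x - 4y - 2z = -19

-3x - 4y - 2z = -19


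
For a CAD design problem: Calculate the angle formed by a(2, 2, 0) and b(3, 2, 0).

a·b = 2·3 + 2·2 + 0·0 = 6 + 4 + 0 = 10
|a| = √(2² + 2² + 0²) = √8 ≈ 2.828
|b| = √(3² + 2² + 0²) = √13 ≈ 3.606
cos θ = (a·b)/(|a||b|) = 10/(2.828·3.606) ≈ 0.9806
θ = arccos(0.9806) ≈ 11.31°

11.31°


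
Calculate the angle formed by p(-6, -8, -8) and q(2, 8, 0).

p·q = (-6)·2 + (-8)·8 + (-8)·0 = -12 - 64 + 0 = -76
|p| = √((-6)² + (-8)² + (-8)²) = √164 ≈ 12.81
|q| = √(2² + 8² + 0²) = √68 ≈ 8.246
cos θ = (p·q)/(|p||q|) = -76/(12.81·8.246) ≈ -0.7197
θ = arccos(-0.7197) ≈ 136°

136°


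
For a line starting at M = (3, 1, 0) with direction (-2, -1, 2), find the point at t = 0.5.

P(t) = M + t·d
  = (3 + (-2)·0.5, 1 + (-1)·0.5, 0 + 2·0.5)
  = (3 - 1, 1 - 0.5, 0 + 1)
  = (2, 0.5, 1)

(2, 0.5, 1)


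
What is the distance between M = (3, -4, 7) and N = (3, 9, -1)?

d = √[(x₂-x₁)² + (y₂-y₁)² + (z₂-z₁)²]
  = √[0² + 13² + (-8)²]
  = √[0 + 169 + 64]
  = √233
  ≈ 15.26

15.26


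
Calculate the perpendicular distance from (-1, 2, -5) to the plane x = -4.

distance = |a·x₀ + b·y₀ + c·z₀ - d| / √(a² + b² + c²)
  = |1·(-1) + 0·2 + 0·(-5) - (-4)| / √(1² + 0² + 0²)
  = |-1 + 0 + 0 + 4| / √(1 + 0 + 0)
  = |3| / √1
  = 3 / 1
  ≈ 3

3


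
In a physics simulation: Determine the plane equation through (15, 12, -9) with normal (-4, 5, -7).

The plane through P with normal n = (a, b, c) satisfies n·(r - P) = 0,
i.e. ax + by + cz = a·x₀ + b·y₀ + c·z₀.
d = (-4)·15 + 5·12 + (-7)·(-9)
  = -60 + 60 + 63
  = 63
Equation: -4x + 5y - 7z = 63

-4x + 5y - 7z = 63


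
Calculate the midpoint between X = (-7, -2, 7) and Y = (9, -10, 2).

M = ((x₁+x₂)/2, (y₁+y₂)/2, (z₁+z₂)/2)
  = ((-7 + 9)/2, (-2 - 10)/2, (7 + 2)/2)
  = (2/2, -12/2, 9/2)
  = (1, -6, 4.5)

(1, -6, 4.5)


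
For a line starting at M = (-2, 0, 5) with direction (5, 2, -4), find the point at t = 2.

P(t) = M + t·d
  = (-2 + 5·2, 0 + 2·2, 5 + (-4)·2)
  = (-2 + 10, 0 + 4, 5 - 8)
  = (8, 4, -3)

(8, 4, -3)


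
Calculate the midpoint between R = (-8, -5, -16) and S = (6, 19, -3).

M = ((x₁+x₂)/2, (y₁+y₂)/2, (z₁+z₂)/2)
  = ((-8 + 6)/2, (-5 + 19)/2, (-16 - 3)/2)
  = (-2/2, 14/2, -19/2)
  = (-1, 7, -9.5)

(-1, 7, -9.5)


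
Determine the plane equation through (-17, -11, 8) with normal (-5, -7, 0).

The plane through P with normal n = (a, b, c) satisfies n·(r - P) = 0,
i.e. ax + by + cz = a·x₀ + b·y₀ + c·z₀.
d = (-5)·(-17) + (-7)·(-11) + 0·8
  = 85 + 77 + 0
  = 162
Equation: -5x - 7y = 162

-5x - 7y = 162


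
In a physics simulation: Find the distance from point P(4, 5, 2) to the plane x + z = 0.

distance = |a·x₀ + b·y₀ + c·z₀ - d| / √(a² + b² + c²)
  = |1·4 + 0·5 + 1·2 - 0| / √(1² + 0² + 1²)
  = |4 + 0 + 2 + 0| / √(1 + 0 + 1)
  = |6| / √2
  = 6 / 1.414
  ≈ 4.243

4.243


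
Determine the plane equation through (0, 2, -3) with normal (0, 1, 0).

The plane through P with normal n = (a, b, c) satisfies n·(r - P) = 0,
i.e. ax + by + cz = a·x₀ + b·y₀ + c·z₀.
d = 0·0 + 1·2 + 0·(-3)
  = 0 + 2 + 0
  = 2
Equation: y = 2

y = 2


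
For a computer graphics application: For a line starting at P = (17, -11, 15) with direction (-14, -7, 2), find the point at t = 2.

P(t) = P + t·d
  = (17 + (-14)·2, -11 + (-7)·2, 15 + 2·2)
  = (17 - 28, -11 - 14, 15 + 4)
  = (-11, -25, 19)

(-11, -25, 19)


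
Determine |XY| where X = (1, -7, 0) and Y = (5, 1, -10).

d = √[(x₂-x₁)² + (y₂-y₁)² + (z₂-z₁)²]
  = √[4² + 8² + (-10)²]
  = √[16 + 64 + 100]
  = √180
  ≈ 13.42

13.42


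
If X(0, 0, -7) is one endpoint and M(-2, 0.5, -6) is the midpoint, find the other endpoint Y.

Y = 2M - X
  = (2·(-2) - 0, 2·0.5 - 0, 2·(-6) - (-7))
  = (-4 + 0, 1 + 0, -12 + 7)
  = (-4, 1, -5)

(-4, 1, -5)


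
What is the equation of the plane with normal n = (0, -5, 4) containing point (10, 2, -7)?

The plane through P with normal n = (a, b, c) satisfies n·(r - P) = 0,
i.e. ax + by + cz = a·x₀ + b·y₀ + c·z₀.
d = 0·10 + (-5)·2 + 4·(-7)
  = 0 - 10 - 28
  = -38
Equation: -5y + 4z = -38

-5y + 4z = -38


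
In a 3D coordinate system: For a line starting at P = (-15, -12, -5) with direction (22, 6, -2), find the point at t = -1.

P(t) = P + t·d
  = (-15 + 22·(-1), -12 + 6·(-1), -5 + (-2)·(-1))
  = (-15 - 22, -12 - 6, -5 + 2)
  = (-37, -18, -3)

(-37, -18, -3)


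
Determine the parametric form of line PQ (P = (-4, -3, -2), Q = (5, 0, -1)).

Direction vector d = Q - P = (5 + 4, 0 + 3, -1 + 2) = (9, 3, 1)
Parametric form r = P + t·d:
x = -4 + 9t, y = -3 + 3t, z = -2 + t

x = -4 + 9t, y = -3 + 3t, z = -2 + t


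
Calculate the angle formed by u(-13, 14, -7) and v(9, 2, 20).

u·v = (-13)·9 + 14·2 + (-7)·20 = -117 + 28 - 140 = -229
|u| = √((-13)² + 14² + (-7)²) = √414 ≈ 20.35
|v| = √(9² + 2² + 20²) = √485 ≈ 22.02
cos θ = (u·v)/(|u||v|) = -229/(20.35·22.02) ≈ -0.5111
θ = arccos(-0.5111) ≈ 120.7°

120.7°


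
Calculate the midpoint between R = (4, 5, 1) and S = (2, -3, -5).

M = ((x₁+x₂)/2, (y₁+y₂)/2, (z₁+z₂)/2)
  = ((4 + 2)/2, (5 - 3)/2, (1 - 5)/2)
  = (6/2, 2/2, -4/2)
  = (3, 1, -2)

(3, 1, -2)


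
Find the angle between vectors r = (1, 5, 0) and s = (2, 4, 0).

r·s = 1·2 + 5·4 + 0·0 = 2 + 20 + 0 = 22
|r| = √(1² + 5² + 0²) = √26 ≈ 5.099
|s| = √(2² + 4² + 0²) = √20 ≈ 4.472
cos θ = (r·s)/(|r||s|) = 22/(5.099·4.472) ≈ 0.9648
θ = arccos(0.9648) ≈ 15.26°

15.26°


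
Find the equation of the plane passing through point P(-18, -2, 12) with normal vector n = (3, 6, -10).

The plane through P with normal n = (a, b, c) satisfies n·(r - P) = 0,
i.e. ax + by + cz = a·x₀ + b·y₀ + c·z₀.
d = 3·(-18) + 6·(-2) + (-10)·12
  = -54 - 12 - 120
  = -186
Equation: 3x + 6y - 10z = -186

3x + 6y - 10z = -186


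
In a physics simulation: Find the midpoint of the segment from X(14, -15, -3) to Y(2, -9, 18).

M = ((x₁+x₂)/2, (y₁+y₂)/2, (z₁+z₂)/2)
  = ((14 + 2)/2, (-15 - 9)/2, (-3 + 18)/2)
  = (16/2, -24/2, 15/2)
  = (8, -12, 7.5)

(8, -12, 7.5)


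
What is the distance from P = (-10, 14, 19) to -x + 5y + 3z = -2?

distance = |a·x₀ + b·y₀ + c·z₀ - d| / √(a² + b² + c²)
  = |(-1)·(-10) + 5·14 + 3·19 - (-2)| / √((-1)² + 5² + 3²)
  = |10 + 70 + 57 + 2| / √(1 + 25 + 9)
  = |139| / √35
  = 139 / 5.916
  ≈ 23.5

23.5


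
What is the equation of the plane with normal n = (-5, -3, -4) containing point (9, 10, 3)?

The plane through P with normal n = (a, b, c) satisfies n·(r - P) = 0,
i.e. ax + by + cz = a·x₀ + b·y₀ + c·z₀.
d = (-5)·9 + (-3)·10 + (-4)·3
  = -45 - 30 - 12
  = -87
Equation: -5x - 3y - 4z = -87

-5x - 3y - 4z = -87


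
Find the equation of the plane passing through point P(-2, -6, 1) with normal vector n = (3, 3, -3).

The plane through P with normal n = (a, b, c) satisfies n·(r - P) = 0,
i.e. ax + by + cz = a·x₀ + b·y₀ + c·z₀.
d = 3·(-2) + 3·(-6) + (-3)·1
  = -6 - 18 - 3
  = -27
Equation: 3x + 3y - 3z = -27

3x + 3y - 3z = -27


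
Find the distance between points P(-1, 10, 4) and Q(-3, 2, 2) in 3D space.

d = √[(x₂-x₁)² + (y₂-y₁)² + (z₂-z₁)²]
  = √[(-2)² + (-8)² + (-2)²]
  = √[4 + 64 + 4]
  = √72
  ≈ 8.485

8.485


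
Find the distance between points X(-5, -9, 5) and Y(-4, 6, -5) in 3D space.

d = √[(x₂-x₁)² + (y₂-y₁)² + (z₂-z₁)²]
  = √[1² + 15² + (-10)²]
  = √[1 + 225 + 100]
  = √326
  ≈ 18.06

18.06


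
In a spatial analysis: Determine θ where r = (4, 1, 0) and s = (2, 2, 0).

r·s = 4·2 + 1·2 + 0·0 = 8 + 2 + 0 = 10
|r| = √(4² + 1² + 0²) = √17 ≈ 4.123
|s| = √(2² + 2² + 0²) = √8 ≈ 2.828
cos θ = (r·s)/(|r||s|) = 10/(4.123·2.828) ≈ 0.8575
θ = arccos(0.8575) ≈ 30.96°

30.96°


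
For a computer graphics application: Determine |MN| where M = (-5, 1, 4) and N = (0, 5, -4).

d = √[(x₂-x₁)² + (y₂-y₁)² + (z₂-z₁)²]
  = √[5² + 4² + (-8)²]
  = √[25 + 16 + 64]
  = √105
  ≈ 10.25

10.25


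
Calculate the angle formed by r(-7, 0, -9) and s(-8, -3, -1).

r·s = (-7)·(-8) + 0·(-3) + (-9)·(-1) = 56 + 0 + 9 = 65
|r| = √((-7)² + 0² + (-9)²) = √130 ≈ 11.4
|s| = √((-8)² + (-3)² + (-1)²) = √74 ≈ 8.602
cos θ = (r·s)/(|r||s|) = 65/(11.4·8.602) ≈ 0.6627
θ = arccos(0.6627) ≈ 48.49°

48.49°


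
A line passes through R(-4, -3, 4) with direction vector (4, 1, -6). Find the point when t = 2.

P(t) = R + t·d
  = (-4 + 4·2, -3 + 1·2, 4 + (-6)·2)
  = (-4 + 8, -3 + 2, 4 - 12)
  = (4, -1, -8)

(4, -1, -8)


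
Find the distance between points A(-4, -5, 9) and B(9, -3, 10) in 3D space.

d = √[(x₂-x₁)² + (y₂-y₁)² + (z₂-z₁)²]
  = √[13² + 2² + 1²]
  = √[169 + 4 + 1]
  = √174
  ≈ 13.19

13.19


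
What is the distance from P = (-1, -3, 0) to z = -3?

distance = |a·x₀ + b·y₀ + c·z₀ - d| / √(a² + b² + c²)
  = |0·(-1) + 0·(-3) + 1·0 - (-3)| / √(0² + 0² + 1²)
  = |0 + 0 + 0 + 3| / √(0 + 0 + 1)
  = |3| / √1
  = 3 / 1
  ≈ 3

3


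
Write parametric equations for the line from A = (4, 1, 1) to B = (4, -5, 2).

Direction vector d = B - A = (4 - 4, -5 - 1, 2 - 1) = (0, -6, 1)
Parametric form r = A + t·d:
x = 4, y = 1 - 6t, z = 1 + t

x = 4, y = 1 - 6t, z = 1 + t


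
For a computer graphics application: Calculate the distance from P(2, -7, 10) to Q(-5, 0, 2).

d = √[(x₂-x₁)² + (y₂-y₁)² + (z₂-z₁)²]
  = √[(-7)² + 7² + (-8)²]
  = √[49 + 49 + 64]
  = √162
  ≈ 12.73

12.73


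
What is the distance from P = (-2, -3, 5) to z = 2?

distance = |a·x₀ + b·y₀ + c·z₀ - d| / √(a² + b² + c²)
  = |0·(-2) + 0·(-3) + 1·5 - 2| / √(0² + 0² + 1²)
  = |0 + 0 + 5 - 2| / √(0 + 0 + 1)
  = |3| / √1
  = 3 / 1
  ≈ 3

3


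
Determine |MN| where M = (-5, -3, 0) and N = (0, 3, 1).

d = √[(x₂-x₁)² + (y₂-y₁)² + (z₂-z₁)²]
  = √[5² + 6² + 1²]
  = √[25 + 36 + 1]
  = √62
  ≈ 7.874

7.874


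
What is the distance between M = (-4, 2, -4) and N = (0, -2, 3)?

d = √[(x₂-x₁)² + (y₂-y₁)² + (z₂-z₁)²]
  = √[4² + (-4)² + 7²]
  = √[16 + 16 + 49]
  = √81
  ≈ 9

9


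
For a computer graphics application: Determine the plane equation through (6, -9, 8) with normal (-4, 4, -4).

The plane through P with normal n = (a, b, c) satisfies n·(r - P) = 0,
i.e. ax + by + cz = a·x₀ + b·y₀ + c·z₀.
d = (-4)·6 + 4·(-9) + (-4)·8
  = -24 - 36 - 32
  = -92
Equation: -4x + 4y - 4z = -92

-4x + 4y - 4z = -92


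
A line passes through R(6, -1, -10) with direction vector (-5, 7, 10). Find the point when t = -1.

P(t) = R + t·d
  = (6 + (-5)·(-1), -1 + 7·(-1), -10 + 10·(-1))
  = (6 + 5, -1 - 7, -10 - 10)
  = (11, -8, -20)

(11, -8, -20)


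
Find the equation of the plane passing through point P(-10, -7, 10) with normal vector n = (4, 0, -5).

The plane through P with normal n = (a, b, c) satisfies n·(r - P) = 0,
i.e. ax + by + cz = a·x₀ + b·y₀ + c·z₀.
d = 4·(-10) + 0·(-7) + (-5)·10
  = -40 + 0 - 50
  = -90
Equation: 4x - 5z = -90

4x - 5z = -90
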